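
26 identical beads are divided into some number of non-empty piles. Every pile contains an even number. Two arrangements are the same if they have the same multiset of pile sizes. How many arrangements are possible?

101

There are 101 such partitions.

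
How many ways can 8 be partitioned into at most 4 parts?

15

They are:
8
7,1
6,2
6,1,1
5,3
5,2,1
5,1,1,1
4,4
4,3,1
4,2,2
4,2,1,1
3,3,2
3,3,1,1
3,2,2,1
2,2,2,2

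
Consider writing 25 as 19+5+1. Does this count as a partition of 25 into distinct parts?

The parts sum to 25, and the condition 'all summands are distinct' holds.

Yes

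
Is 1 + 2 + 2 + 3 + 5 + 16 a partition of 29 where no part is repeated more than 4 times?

Yes

The parts sum to 29, and the condition 'no summand is used more than 4 times' holds.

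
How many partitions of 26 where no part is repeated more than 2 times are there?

617

Direct enumeration gives 617 partitions.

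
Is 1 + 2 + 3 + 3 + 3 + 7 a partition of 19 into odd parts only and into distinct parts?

No

The parts sum to 19, and the condition 'every summand is odd' is violated.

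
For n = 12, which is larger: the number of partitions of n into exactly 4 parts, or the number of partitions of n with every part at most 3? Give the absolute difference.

4

Partitions of 12 into exactly 4 parts: 15.
Partitions of 12 with every part at most 3: 19.
|15 − 19| = 4.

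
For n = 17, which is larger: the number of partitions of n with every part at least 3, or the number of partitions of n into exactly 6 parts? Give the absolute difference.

19

Partitions of 17 with every part at least 3: 25.
Partitions of 17 into exactly 6 parts: 44.
|25 − 44| = 19.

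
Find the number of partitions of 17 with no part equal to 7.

255

Systematic enumeration (by largest part, then next-largest, …) yields 255.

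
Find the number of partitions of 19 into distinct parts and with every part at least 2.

A partial list (first 12 by largest part):
19
17, 2
16, 3
15, 4
14, 5
14, 3, 2
13, 6
13, 4, 2
12, 7
12, 5, 2
12, 4, 3
11, 8
…and 17 more, for 29 total.

29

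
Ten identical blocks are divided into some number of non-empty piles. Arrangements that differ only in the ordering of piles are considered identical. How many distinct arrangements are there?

42

A partial list (first 12 by largest part):
10
9, 1
8, 2
8, 1, 1
7, 3
7, 2, 1
7, 1, 1, 1
6, 4
6, 3, 1
6, 2, 2
6, 2, 1, 1
6, 1, 1, 1, 1
…and 30 more, for 42 total.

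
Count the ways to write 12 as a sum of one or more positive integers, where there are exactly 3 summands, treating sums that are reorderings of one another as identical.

12

Enumerating:
10,1,1
9,2,1
8,3,1
8,2,2
7,4,1
7,3,2
6,5,1
6,4,2
6,3,3
5,5,2
5,4,3
4,4,4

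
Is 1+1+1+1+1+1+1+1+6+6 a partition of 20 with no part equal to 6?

No

The parts sum to 20, and the condition 'no summand equals 6' is violated.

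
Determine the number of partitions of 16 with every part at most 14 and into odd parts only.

A partial list (first 12 by largest part):
13+3
13+1+1+1
11+5
11+3+1+1
11+1+1+1+1+1
9+7
9+5+1+1
9+3+3+1
9+3+1+1+1+1
9+1+1+1+1+1+1+1
7+7+1+1
7+5+3+1
…and 19 more, for 31 total.

31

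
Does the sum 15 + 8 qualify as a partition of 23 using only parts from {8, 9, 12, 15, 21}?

The parts sum to 23, and the condition 'each summand belongs to {8, 9, 12, 15, 21}' holds.

Yes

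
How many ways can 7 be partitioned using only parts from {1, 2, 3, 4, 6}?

The partitions of 7 that satisfy the conditions:
1 + 6
3 + 4
1 + 2 + 4
1 + 1 + 1 + 4
1 + 3 + 3
2 + 2 + 3
1 + 1 + 2 + 3
1 + 1 + 1 + 1 + 3
1 + 2 + 2 + 2
1 + 1 + 1 + 2 + 2
1 + 1 + 1 + 1 + 1 + 2
1 + 1 + 1 + 1 + 1 + 1 + 1
Counting gives 12.

12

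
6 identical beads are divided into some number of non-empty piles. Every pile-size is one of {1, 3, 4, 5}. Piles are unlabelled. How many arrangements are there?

5

They are:
1, 5
1, 1, 4
3, 3
1, 1, 1, 3
1, 1, 1, 1, 1, 1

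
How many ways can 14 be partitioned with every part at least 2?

There are too many to list fully; the first 12 (by largest part) are:
14
2,12
3,11
4,10
2,2,10
5,9
2,3,9
6,8
2,4,8
3,3,8
2,2,2,8
7,7
…and 22 more, for 34 total.

34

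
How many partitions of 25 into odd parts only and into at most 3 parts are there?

The partitions of 25 that satisfy the conditions:
25
23, 1, 1
21, 3, 1
19, 5, 1
19, 3, 3
17, 7, 1
17, 5, 3
15, 9, 1
15, 7, 3
15, 5, 5
13, 11, 1
13, 9, 3
13, 7, 5
11, 11, 3
11, 9, 5
11, 7, 7
9, 9, 7

17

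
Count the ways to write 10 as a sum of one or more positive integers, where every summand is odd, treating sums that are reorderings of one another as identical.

10

The partitions of 10 that satisfy the conditions:
9+1
7+3
7+1+1+1
5+5
5+3+1+1
5+1+1+1+1+1
3+3+3+1
3+3+1+1+1+1
3+1+1+1+1+1+1+1
1+1+1+1+1+1+1+1+1+1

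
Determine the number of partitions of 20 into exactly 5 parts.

84

A full systematic count gives 84.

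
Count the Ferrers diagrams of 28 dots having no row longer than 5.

Counting exhaustively, 540 partitions satisfy the conditions.

540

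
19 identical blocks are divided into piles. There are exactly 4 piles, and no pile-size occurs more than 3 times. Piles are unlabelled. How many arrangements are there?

There are too many to list fully; the first 12 (by largest part) are:
16,1,1,1
15,2,1,1
14,3,1,1
14,2,2,1
13,4,1,1
13,3,2,1
13,2,2,2
12,5,1,1
12,4,2,1
12,3,3,1
12,3,2,2
11,6,1,1
…and 42 more, for 54 total.

54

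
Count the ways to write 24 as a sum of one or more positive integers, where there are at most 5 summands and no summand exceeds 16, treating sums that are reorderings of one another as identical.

There are 295 such partitions.

295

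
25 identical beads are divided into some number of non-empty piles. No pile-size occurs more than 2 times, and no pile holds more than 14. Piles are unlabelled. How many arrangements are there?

431

Systematic enumeration (by largest part, then next-largest, …) yields 431.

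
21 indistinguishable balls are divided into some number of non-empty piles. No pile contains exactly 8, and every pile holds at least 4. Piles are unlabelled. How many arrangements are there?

Listing the qualifying partitions of 21:
21
17,4
16,5
15,6
14,7
13,4,4
12,9
12,5,4
11,10
11,6,4
11,5,5
10,7,4
10,6,5
9,7,5
9,6,6
9,4,4,4
7,7,7
7,6,4,4
7,5,5,4
6,6,5,4
6,5,5,5
5,4,4,4,4
That's 22 in total.

22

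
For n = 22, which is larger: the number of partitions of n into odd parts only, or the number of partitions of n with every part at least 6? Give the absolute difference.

Partitions of 22 into odd parts only: 89.
Partitions of 22 with every part at least 6: 11.
|89 − 11| = 78.

78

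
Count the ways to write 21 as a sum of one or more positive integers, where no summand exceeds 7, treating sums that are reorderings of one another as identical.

436

Systematic enumeration (by largest part, then next-largest, …) yields 436.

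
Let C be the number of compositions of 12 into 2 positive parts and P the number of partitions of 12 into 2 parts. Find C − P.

5

Ordered (compositions into 2 parts): C(11,1) = 11.
Unordered (partitions into 2 parts): 6.
Difference: 11 − 6 = 5.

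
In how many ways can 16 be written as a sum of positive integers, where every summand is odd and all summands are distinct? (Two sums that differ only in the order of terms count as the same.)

5

Listing the qualifying partitions of 16:
1,15
3,13
5,11
7,9
1,3,5,7
That's 5 in total.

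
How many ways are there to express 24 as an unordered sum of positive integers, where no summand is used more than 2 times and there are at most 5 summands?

285

Enumerating by decreasing first part gives 285 partitions in all.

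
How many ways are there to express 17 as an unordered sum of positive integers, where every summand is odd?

38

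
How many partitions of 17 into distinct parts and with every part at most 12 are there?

31

There are too many to list fully; the first 12 (by largest part) are:
5, 12
1, 4, 12
2, 3, 12
6, 11
1, 5, 11
2, 4, 11
1, 2, 3, 11
7, 10
1, 6, 10
2, 5, 10
3, 4, 10
1, 2, 4, 10
…and 19 more, for 31 total.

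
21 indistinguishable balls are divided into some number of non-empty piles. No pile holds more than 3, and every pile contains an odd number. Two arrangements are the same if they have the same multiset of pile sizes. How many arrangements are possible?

8

The partitions of 21 that satisfy the conditions:
3, 3, 3, 3, 3, 3, 3
1, 1, 1, 3, 3, 3, 3, 3, 3
1, 1, 1, 1, 1, 1, 3, 3, 3, 3, 3
1, 1, 1, 1, 1, 1, 1, 1, 1, 3, 3, 3, 3
1, 1, 1, 1, 1, 1, 1, 1, 1, 1, 1, 1, 3, 3, 3
1, 1, 1, 1, 1, 1, 1, 1, 1, 1, 1, 1, 1, 1, 1, 3, 3
1, 1, 1, 1, 1, 1, 1, 1, 1, 1, 1, 1, 1, 1, 1, 1, 1, 1, 3
1, 1, 1, 1, 1, 1, 1, 1, 1, 1, 1, 1, 1, 1, 1, 1, 1, 1, 1, 1, 1
Counting gives 8.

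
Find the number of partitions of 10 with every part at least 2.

They are:
10
2 + 8
3 + 7
4 + 6
2 + 2 + 6
5 + 5
2 + 3 + 5
2 + 4 + 4
3 + 3 + 4
2 + 2 + 2 + 4
2 + 2 + 3 + 3
2 + 2 + 2 + 2 + 2

12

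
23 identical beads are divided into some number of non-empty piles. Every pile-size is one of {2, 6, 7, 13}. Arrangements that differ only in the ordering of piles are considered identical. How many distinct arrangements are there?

The partitions of 23 that satisfy the conditions:
13 + 6 + 2 + 2
13 + 2 + 2 + 2 + 2 + 2
7 + 7 + 7 + 2
7 + 6 + 6 + 2 + 2
7 + 6 + 2 + 2 + 2 + 2 + 2
7 + 2 + 2 + 2 + 2 + 2 + 2 + 2 + 2
Counting gives 6.

6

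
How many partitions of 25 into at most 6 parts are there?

Counting exhaustively, 612 partitions satisfy the conditions.

612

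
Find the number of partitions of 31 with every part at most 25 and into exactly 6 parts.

There are 611 such partitions.

611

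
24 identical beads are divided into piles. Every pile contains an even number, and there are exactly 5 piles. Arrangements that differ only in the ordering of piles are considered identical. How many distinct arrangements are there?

They are:
16,2,2,2,2
14,4,2,2,2
12,6,2,2,2
12,4,4,2,2
10,8,2,2,2
10,6,4,2,2
10,4,4,4,2
8,8,4,2,2
8,6,6,2,2
8,6,4,4,2
8,4,4,4,4
6,6,6,4,2
6,6,4,4,4
That's 13 in total.

13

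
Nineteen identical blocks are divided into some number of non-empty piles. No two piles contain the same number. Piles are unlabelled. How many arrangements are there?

There are too many to list fully; the first 12 (by largest part) are:
19
18 + 1
17 + 2
16 + 3
16 + 2 + 1
15 + 4
15 + 3 + 1
14 + 5
14 + 4 + 1
14 + 3 + 2
13 + 6
13 + 5 + 1
…and 42 more, for 54 total.

54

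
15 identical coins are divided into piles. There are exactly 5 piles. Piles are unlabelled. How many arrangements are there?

A partial list (first 12 by largest part):
11+1+1+1+1
10+2+1+1+1
9+3+1+1+1
9+2+2+1+1
8+4+1+1+1
8+3+2+1+1
8+2+2+2+1
7+5+1+1+1
7+4+2+1+1
7+3+3+1+1
7+3+2+2+1
7+2+2+2+2
…and 18 more, for 30 total.

30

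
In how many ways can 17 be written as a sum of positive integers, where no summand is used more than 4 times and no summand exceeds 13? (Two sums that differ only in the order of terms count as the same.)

198

A full systematic count gives 198.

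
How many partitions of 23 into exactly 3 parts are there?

There are too many to list fully; the first 12 (by largest part) are:
1,1,21
1,2,20
1,3,19
2,2,19
1,4,18
2,3,18
1,5,17
2,4,17
3,3,17
1,6,16
2,5,16
3,4,16
…and 32 more, for 44 total.

44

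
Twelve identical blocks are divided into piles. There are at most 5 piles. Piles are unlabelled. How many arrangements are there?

There are too many to list fully; the first 12 (by largest part) are:
12
11, 1
10, 2
10, 1, 1
9, 3
9, 2, 1
9, 1, 1, 1
8, 4
8, 3, 1
8, 2, 2
8, 2, 1, 1
8, 1, 1, 1, 1
…and 35 more, for 47 total.

47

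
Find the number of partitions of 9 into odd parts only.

They are:
9
7+1+1
5+3+1
5+1+1+1+1
3+3+3
3+3+1+1+1
3+1+1+1+1+1+1
1+1+1+1+1+1+1+1+1

8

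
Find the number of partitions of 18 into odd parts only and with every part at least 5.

3

The partitions of 18 that satisfy the conditions:
5, 13
7, 11
9, 9
Counting gives 3.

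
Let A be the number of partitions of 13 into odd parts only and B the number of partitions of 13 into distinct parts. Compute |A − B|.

0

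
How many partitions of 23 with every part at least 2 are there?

253

Enumerating by decreasing first part gives 253 partitions in all.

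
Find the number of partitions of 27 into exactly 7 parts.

364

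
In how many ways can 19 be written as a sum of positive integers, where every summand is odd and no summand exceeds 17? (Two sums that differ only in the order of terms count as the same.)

A partial list (first 12 by largest part):
17 + 1 + 1
15 + 3 + 1
15 + 1 + 1 + 1 + 1
13 + 5 + 1
13 + 3 + 3
13 + 3 + 1 + 1 + 1
13 + 1 + 1 + 1 + 1 + 1 + 1
11 + 7 + 1
11 + 5 + 3
11 + 5 + 1 + 1 + 1
11 + 3 + 3 + 1 + 1
11 + 3 + 1 + 1 + 1 + 1 + 1
…and 41 more, for 53 total.

53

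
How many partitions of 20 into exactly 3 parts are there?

There are too many to list fully; the first 12 (by largest part) are:
18,1,1
17,2,1
16,3,1
16,2,2
15,4,1
15,3,2
14,5,1
14,4,2
14,3,3
13,6,1
13,5,2
13,4,3
…and 21 more, for 33 total.

33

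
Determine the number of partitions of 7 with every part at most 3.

8

They are:
1+3+3
2+2+3
1+1+2+3
1+1+1+1+3
1+2+2+2
1+1+1+2+2
1+1+1+1+1+2
1+1+1+1+1+1+1
Counting gives 8.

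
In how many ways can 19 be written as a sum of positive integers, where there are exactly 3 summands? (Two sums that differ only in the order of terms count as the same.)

There are too many to list fully; the first 12 (by largest part) are:
17, 1, 1
16, 2, 1
15, 3, 1
15, 2, 2
14, 4, 1
14, 3, 2
13, 5, 1
13, 4, 2
13, 3, 3
12, 6, 1
12, 5, 2
12, 4, 3
…and 18 more, for 30 total.

30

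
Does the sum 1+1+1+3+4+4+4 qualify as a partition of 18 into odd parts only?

The parts sum to 18, and the condition 'every summand is odd' is violated.

No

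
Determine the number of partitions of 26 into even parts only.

101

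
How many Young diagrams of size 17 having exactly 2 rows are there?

The partitions of 17 that satisfy the conditions:
16 + 1
15 + 2
14 + 3
13 + 4
12 + 5
11 + 6
10 + 7
9 + 8

8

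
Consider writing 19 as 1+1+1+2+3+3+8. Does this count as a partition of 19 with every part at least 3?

No

The parts sum to 19, and the condition 'every summand is at least 3' is violated.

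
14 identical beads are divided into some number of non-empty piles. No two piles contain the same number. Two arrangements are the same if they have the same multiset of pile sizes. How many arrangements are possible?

The partitions of 14 that satisfy the conditions:
14
13,1
12,2
11,3
11,2,1
10,4
10,3,1
9,5
9,4,1
9,3,2
8,6
8,5,1
8,4,2
8,3,2,1
7,6,1
7,5,2
7,4,3
7,4,2,1
6,5,3
6,5,2,1
6,4,3,1
5,4,3,2

22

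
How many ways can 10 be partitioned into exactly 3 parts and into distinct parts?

Enumerating:
7, 2, 1
6, 3, 1
5, 4, 1
5, 3, 2
Counting gives 4.

4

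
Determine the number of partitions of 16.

231

There are 231 such partitions.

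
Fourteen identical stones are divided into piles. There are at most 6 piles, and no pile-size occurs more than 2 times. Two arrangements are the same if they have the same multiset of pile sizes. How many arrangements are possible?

57

There are too many to list fully; the first 12 (by largest part) are:
14
13, 1
12, 2
12, 1, 1
11, 3
11, 2, 1
10, 4
10, 3, 1
10, 2, 2
10, 2, 1, 1
9, 5
9, 4, 1
…and 45 more, for 57 total.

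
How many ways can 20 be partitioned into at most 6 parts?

There are 282 such partitions.

282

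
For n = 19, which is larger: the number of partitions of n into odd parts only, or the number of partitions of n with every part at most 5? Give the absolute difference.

Partitions of 19 into odd parts only: 54.
Partitions of 19 with every part at most 5: 164.
|54 − 164| = 110.

110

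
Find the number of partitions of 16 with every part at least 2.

55

A partial list (first 12 by largest part):
16
14,2
13,3
12,4
12,2,2
11,5
11,3,2
10,6
10,4,2
10,3,3
10,2,2,2
9,7
…and 43 more, for 55 total.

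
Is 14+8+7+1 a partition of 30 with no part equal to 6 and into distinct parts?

Yes

The parts sum to 30, and the condition 'no summand equals 6' holds; the condition 'all summands are distinct' holds.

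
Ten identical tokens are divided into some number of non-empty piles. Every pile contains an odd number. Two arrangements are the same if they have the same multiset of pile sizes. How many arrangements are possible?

Enumerating:
9,1
7,3
7,1,1,1
5,5
5,3,1,1
5,1,1,1,1,1
3,3,3,1
3,3,1,1,1,1
3,1,1,1,1,1,1,1
1,1,1,1,1,1,1,1,1,1
That's 10 in total.

10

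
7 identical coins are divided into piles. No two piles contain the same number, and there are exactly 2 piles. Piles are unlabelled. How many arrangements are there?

3

They are:
6+1
5+2
4+3
That's 3 in total.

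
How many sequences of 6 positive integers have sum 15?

By stars and bars with positive parts, the count is C(14,5) = 2002.

2002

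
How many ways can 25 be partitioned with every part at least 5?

A partial list (first 12 by largest part):
25
20,5
19,6
18,7
17,8
16,9
15,10
15,5,5
14,11
14,6,5
13,12
13,7,5
…and 18 more, for 30 total.

30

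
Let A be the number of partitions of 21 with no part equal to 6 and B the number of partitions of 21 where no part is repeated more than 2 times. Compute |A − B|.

373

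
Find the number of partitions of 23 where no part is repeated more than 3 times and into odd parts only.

41

A partial list (first 12 by largest part):
23
21, 1, 1
19, 3, 1
17, 5, 1
17, 3, 3
17, 3, 1, 1, 1
15, 7, 1
15, 5, 3
15, 5, 1, 1, 1
15, 3, 3, 1, 1
13, 9, 1
13, 7, 3
…and 29 more, for 41 total.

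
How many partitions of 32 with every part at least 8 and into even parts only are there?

11

The partitions of 32 that satisfy the conditions:
32
8, 24
10, 22
12, 20
14, 18
16, 16
8, 8, 16
8, 10, 14
8, 12, 12
10, 10, 12
8, 8, 8, 8
Counting gives 11.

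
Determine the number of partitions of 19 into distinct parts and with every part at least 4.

11

The partitions of 19 that satisfy the conditions:
19
15, 4
14, 5
13, 6
12, 7
11, 8
10, 9
10, 5, 4
9, 6, 4
8, 7, 4
8, 6, 5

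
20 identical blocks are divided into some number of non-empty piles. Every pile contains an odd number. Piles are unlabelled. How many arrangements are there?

There are too many to list fully; the first 12 (by largest part) are:
19+1
17+3
17+1+1+1
15+5
15+3+1+1
15+1+1+1+1+1
13+7
13+5+1+1
13+3+3+1
13+3+1+1+1+1
13+1+1+1+1+1+1+1
11+9
…and 52 more, for 64 total.

64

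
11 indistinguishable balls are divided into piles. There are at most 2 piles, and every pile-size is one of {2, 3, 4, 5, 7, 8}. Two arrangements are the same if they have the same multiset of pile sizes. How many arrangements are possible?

2

The partitions of 11 that satisfy the conditions:
8,3
7,4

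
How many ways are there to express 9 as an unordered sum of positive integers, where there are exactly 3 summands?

7

The partitions of 9 that satisfy the conditions:
7,1,1
6,2,1
5,3,1
5,2,2
4,4,1
4,3,2
3,3,3
Counting gives 7.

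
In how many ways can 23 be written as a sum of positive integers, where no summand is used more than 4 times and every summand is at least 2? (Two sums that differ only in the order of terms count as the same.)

221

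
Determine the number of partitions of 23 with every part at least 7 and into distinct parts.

Enumerating:
23
7 + 16
8 + 15
9 + 14
10 + 13
11 + 12
That's 6 in total.

6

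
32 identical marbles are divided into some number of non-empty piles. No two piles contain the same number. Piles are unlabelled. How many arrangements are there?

Direct enumeration gives 390 partitions.

390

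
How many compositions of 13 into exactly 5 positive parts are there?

A composition of 13 into 5 positive parts is chosen by placing 4 dividers among the 12 gaps between 13 units: C(12,4) = 495.

495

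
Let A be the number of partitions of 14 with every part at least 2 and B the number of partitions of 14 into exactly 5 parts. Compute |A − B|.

11

Partitions of 14 with every part at least 2: 34.
Partitions of 14 into exactly 5 parts: 23.
|34 − 23| = 11.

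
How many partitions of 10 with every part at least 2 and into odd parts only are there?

2

Listing the qualifying partitions of 10:
7 + 3
5 + 5
Counting gives 2.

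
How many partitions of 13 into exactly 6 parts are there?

14

Enumerating:
8,1,1,1,1,1
7,2,1,1,1,1
6,3,1,1,1,1
6,2,2,1,1,1
5,4,1,1,1,1
5,3,2,1,1,1
5,2,2,2,1,1
4,4,2,1,1,1
4,3,3,1,1,1
4,3,2,2,1,1
4,2,2,2,2,1
3,3,3,2,1,1
3,3,2,2,2,1
3,2,2,2,2,2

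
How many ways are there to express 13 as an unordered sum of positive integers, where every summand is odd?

They are:
13
11 + 1 + 1
9 + 3 + 1
9 + 1 + 1 + 1 + 1
7 + 5 + 1
7 + 3 + 3
7 + 3 + 1 + 1 + 1
7 + 1 + 1 + 1 + 1 + 1 + 1
5 + 5 + 3
5 + 5 + 1 + 1 + 1
5 + 3 + 3 + 1 + 1
5 + 3 + 1 + 1 + 1 + 1 + 1
5 + 1 + 1 + 1 + 1 + 1 + 1 + 1 + 1
3 + 3 + 3 + 3 + 1
3 + 3 + 3 + 1 + 1 + 1 + 1
3 + 3 + 1 + 1 + 1 + 1 + 1 + 1 + 1
3 + 1 + 1 + 1 + 1 + 1 + 1 + 1 + 1 + 1 + 1
1 + 1 + 1 + 1 + 1 + 1 + 1 + 1 + 1 + 1 + 1 + 1 + 1
That's 18 in total.

18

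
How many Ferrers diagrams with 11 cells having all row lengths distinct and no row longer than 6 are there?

The partitions of 11 that satisfy the conditions:
5+6
1+4+6
2+3+6
2+4+5
1+2+3+5

5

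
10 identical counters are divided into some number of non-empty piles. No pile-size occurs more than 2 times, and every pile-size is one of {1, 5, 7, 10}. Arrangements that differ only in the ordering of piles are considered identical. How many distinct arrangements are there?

2

The partitions of 10 that satisfy the conditions:
10
5, 5
That's 2 in total.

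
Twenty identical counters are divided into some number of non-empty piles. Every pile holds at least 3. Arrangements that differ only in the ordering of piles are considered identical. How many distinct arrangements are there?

A partial list (first 12 by largest part):
20
17, 3
16, 4
15, 5
14, 6
14, 3, 3
13, 7
13, 4, 3
12, 8
12, 5, 3
12, 4, 4
11, 9
…and 37 more, for 49 total.

49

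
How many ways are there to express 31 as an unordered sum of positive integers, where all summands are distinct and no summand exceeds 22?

Direct enumeration gives 315 partitions.

315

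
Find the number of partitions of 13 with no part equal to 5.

There are 79 such partitions.

79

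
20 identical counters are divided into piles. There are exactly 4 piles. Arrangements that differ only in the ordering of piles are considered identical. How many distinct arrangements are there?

64

There are too many to list fully; the first 12 (by largest part) are:
1, 1, 1, 17
1, 1, 2, 16
1, 1, 3, 15
1, 2, 2, 15
1, 1, 4, 14
1, 2, 3, 14
2, 2, 2, 14
1, 1, 5, 13
1, 2, 4, 13
1, 3, 3, 13
2, 2, 3, 13
1, 1, 6, 12
…and 52 more, for 64 total.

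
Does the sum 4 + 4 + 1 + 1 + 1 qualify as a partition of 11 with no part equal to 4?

No

The parts sum to 11, and the condition 'no summand equals 4' is violated.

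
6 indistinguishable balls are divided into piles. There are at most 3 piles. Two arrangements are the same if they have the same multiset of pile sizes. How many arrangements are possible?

Listing the qualifying partitions of 6:
6
5 + 1
4 + 2
4 + 1 + 1
3 + 3
3 + 2 + 1
2 + 2 + 2
Counting gives 7.

7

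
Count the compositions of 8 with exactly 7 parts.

7

Place 6 bars in the 7 internal gaps of a row of 8 dots: C(7,6) = 7.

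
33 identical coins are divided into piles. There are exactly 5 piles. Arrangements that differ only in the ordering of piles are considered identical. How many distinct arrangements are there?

540

Systematic enumeration (by largest part, then next-largest, …) yields 540.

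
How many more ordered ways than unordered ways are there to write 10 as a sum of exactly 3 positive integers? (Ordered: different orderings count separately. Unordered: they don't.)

Compositions: C(9,2) = 36.
Unordered (partitions into 3 parts): 8.
Difference: 36 − 8 = 28.

28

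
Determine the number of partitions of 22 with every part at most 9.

Counting exhaustively, 732 partitions satisfy the conditions.

732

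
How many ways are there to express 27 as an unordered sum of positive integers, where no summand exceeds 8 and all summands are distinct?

Enumerating:
8+7+6+5+1
8+7+6+4+2
8+7+6+3+2+1
8+7+5+4+3
8+7+5+4+2+1
8+6+5+4+3+1
7+6+5+4+3+2

7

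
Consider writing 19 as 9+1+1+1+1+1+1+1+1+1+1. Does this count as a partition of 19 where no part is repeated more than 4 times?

No

The parts sum to 19, and the condition 'no summand is used more than 4 times' is violated.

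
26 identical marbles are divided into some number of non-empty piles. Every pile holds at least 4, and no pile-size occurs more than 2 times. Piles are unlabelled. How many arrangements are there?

There are too many to list fully; the first 12 (by largest part) are:
26
22, 4
21, 5
20, 6
19, 7
18, 8
18, 4, 4
17, 9
17, 5, 4
16, 10
16, 6, 4
16, 5, 5
…and 45 more, for 57 total.

57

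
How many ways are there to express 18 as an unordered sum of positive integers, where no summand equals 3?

209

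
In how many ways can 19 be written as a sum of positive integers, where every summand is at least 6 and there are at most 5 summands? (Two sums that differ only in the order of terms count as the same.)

6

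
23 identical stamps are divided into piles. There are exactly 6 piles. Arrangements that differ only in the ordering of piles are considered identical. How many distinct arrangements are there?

163

A full systematic count gives 163.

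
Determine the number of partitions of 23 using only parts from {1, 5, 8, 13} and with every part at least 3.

They are:
13+5+5
8+5+5+5
Counting gives 2.

2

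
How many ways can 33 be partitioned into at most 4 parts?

378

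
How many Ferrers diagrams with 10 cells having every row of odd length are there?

They are:
9,1
7,3
7,1,1,1
5,5
5,3,1,1
5,1,1,1,1,1
3,3,3,1
3,3,1,1,1,1
3,1,1,1,1,1,1,1
1,1,1,1,1,1,1,1,1,1
That's 10 in total.

10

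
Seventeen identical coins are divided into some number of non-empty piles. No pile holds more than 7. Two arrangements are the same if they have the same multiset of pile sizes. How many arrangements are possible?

Counting exhaustively, 201 partitions satisfy the conditions.

201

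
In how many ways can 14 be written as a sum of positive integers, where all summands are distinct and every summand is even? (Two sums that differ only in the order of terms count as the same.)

Enumerating:
14
12,2
10,4
8,6
8,4,2
That's 5 in total.

5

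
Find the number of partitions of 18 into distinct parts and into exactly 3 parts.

Listing the qualifying partitions of 18:
15+2+1
14+3+1
13+4+1
13+3+2
12+5+1
12+4+2
11+6+1
11+5+2
11+4+3
10+7+1
10+6+2
10+5+3
9+8+1
9+7+2
9+6+3
9+5+4
8+7+3
8+6+4
7+6+5

19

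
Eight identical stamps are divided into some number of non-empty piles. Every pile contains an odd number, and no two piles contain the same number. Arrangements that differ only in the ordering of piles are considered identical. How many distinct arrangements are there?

2

They are:
1,7
3,5
That's 2 in total.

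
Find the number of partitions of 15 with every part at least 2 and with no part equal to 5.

There are too many to list fully; the first 12 (by largest part) are:
15
13, 2
12, 3
11, 4
11, 2, 2
10, 3, 2
9, 6
9, 4, 2
9, 3, 3
9, 2, 2, 2
8, 7
8, 4, 3
…and 17 more, for 29 total.

29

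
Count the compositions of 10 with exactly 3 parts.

A composition of 10 into 3 positive parts is chosen by placing 2 dividers among the 9 gaps between 10 units: C(9,2) = 36.

36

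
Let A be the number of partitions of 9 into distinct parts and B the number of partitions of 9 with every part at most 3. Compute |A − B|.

Partitions of 9 into distinct parts: 8.
Partitions of 9 with every part at most 3: 12.
|8 − 12| = 4.

4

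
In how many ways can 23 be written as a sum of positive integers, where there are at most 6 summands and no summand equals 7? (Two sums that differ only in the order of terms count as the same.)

353

A full systematic count gives 353.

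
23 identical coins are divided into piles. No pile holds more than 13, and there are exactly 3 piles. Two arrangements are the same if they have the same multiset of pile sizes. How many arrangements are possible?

They are:
13, 9, 1
13, 8, 2
13, 7, 3
13, 6, 4
13, 5, 5
12, 10, 1
12, 9, 2
12, 8, 3
12, 7, 4
12, 6, 5
11, 11, 1
11, 10, 2
11, 9, 3
11, 8, 4
11, 7, 5
11, 6, 6
10, 10, 3
10, 9, 4
10, 8, 5
10, 7, 6
9, 9, 5
9, 8, 6
9, 7, 7
8, 8, 7
Counting gives 24.

24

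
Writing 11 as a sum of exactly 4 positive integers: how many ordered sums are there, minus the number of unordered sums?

Compositions: C(10,3) = 120.
Unordered (partitions into 4 parts): 11.
Difference: 120 − 11 = 109.

109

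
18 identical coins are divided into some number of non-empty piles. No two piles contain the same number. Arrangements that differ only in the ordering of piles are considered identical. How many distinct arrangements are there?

There are too many to list fully; the first 12 (by largest part) are:
18
17 + 1
16 + 2
15 + 3
15 + 2 + 1
14 + 4
14 + 3 + 1
13 + 5
13 + 4 + 1
13 + 3 + 2
12 + 6
12 + 5 + 1
…and 34 more, for 46 total.

46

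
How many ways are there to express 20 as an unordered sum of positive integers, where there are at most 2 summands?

11

They are:
20
19+1
18+2
17+3
16+4
15+5
14+6
13+7
12+8
11+9
10+10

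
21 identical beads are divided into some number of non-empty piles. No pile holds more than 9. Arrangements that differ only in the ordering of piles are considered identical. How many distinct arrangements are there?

598

Direct enumeration gives 598 partitions.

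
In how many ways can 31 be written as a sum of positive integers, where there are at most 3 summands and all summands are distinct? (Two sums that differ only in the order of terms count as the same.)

81

There are 81 such partitions.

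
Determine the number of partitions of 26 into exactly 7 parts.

300

Counting exhaustively, 300 partitions satisfy the conditions.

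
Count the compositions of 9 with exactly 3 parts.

By stars and bars with positive parts, the count is C(8,2) = 28.

28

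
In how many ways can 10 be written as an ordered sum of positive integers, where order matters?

512

The number of compositions of n is 2^(n−1); here 2^9 = 512.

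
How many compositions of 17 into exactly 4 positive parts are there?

By stars and bars with positive parts, the count is C(16,3) = 560.

560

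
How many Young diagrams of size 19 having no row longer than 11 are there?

445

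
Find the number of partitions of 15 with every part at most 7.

There are 131 such partitions.

131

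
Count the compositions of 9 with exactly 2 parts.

8

Place 1 bars in the 8 internal gaps of a row of 9 dots: C(8,1) = 8.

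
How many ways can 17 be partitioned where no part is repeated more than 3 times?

166

A full systematic count gives 166.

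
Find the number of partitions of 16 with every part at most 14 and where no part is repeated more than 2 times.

Systematic enumeration (by largest part, then next-largest, …) yields 87.

87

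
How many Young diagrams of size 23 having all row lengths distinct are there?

104

Systematic enumeration (by largest part, then next-largest, …) yields 104.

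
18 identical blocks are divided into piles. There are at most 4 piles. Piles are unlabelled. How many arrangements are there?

84

Systematic enumeration (by largest part, then next-largest, …) yields 84.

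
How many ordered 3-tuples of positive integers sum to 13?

66

By stars and bars with positive parts, the count is C(12,2) = 66.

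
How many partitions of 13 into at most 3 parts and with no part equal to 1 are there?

They are:
13
11, 2
10, 3
9, 4
9, 2, 2
8, 5
8, 3, 2
7, 6
7, 4, 2
7, 3, 3
6, 5, 2
6, 4, 3
5, 5, 3
5, 4, 4

14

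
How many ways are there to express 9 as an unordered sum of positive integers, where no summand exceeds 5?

The partitions of 9 that satisfy the conditions:
5, 4
5, 3, 1
5, 2, 2
5, 2, 1, 1
5, 1, 1, 1, 1
4, 4, 1
4, 3, 2
4, 3, 1, 1
4, 2, 2, 1
4, 2, 1, 1, 1
4, 1, 1, 1, 1, 1
3, 3, 3
3, 3, 2, 1
3, 3, 1, 1, 1
3, 2, 2, 2
3, 2, 2, 1, 1
3, 2, 1, 1, 1, 1
3, 1, 1, 1, 1, 1, 1
2, 2, 2, 2, 1
2, 2, 2, 1, 1, 1
2, 2, 1, 1, 1, 1, 1
2, 1, 1, 1, 1, 1, 1, 1
1, 1, 1, 1, 1, 1, 1, 1, 1

23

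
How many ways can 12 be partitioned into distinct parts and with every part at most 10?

The partitions of 12 that satisfy the conditions:
10,2
9,3
9,2,1
8,4
8,3,1
7,5
7,4,1
7,3,2
6,5,1
6,4,2
6,3,2,1
5,4,3
5,4,2,1

13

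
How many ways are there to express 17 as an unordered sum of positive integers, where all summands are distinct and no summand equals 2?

22

Listing the qualifying partitions of 17:
17
16+1
14+3
13+4
13+3+1
12+5
12+4+1
11+6
11+5+1
10+7
10+6+1
10+4+3
9+8
9+7+1
9+5+3
9+4+3+1
8+6+3
8+5+4
8+5+3+1
7+6+4
7+6+3+1
7+5+4+1
Counting gives 22.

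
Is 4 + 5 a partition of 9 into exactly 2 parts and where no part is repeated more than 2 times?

The parts sum to 9, and the condition 'there are exactly 2 summands' holds; the condition 'no summand is used more than 2 times' holds.

Yes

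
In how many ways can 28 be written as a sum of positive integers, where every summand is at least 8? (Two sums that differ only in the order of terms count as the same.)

Listing the qualifying partitions of 28:
28
20+8
19+9
18+10
17+11
16+12
15+13
14+14
12+8+8
11+9+8
10+10+8
10+9+9

12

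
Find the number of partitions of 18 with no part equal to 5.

A full systematic count gives 284.

284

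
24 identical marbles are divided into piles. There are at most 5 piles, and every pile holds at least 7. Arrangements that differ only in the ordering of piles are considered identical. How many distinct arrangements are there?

They are:
24
7, 17
8, 16
9, 15
10, 14
11, 13
12, 12
7, 7, 10
7, 8, 9
8, 8, 8

10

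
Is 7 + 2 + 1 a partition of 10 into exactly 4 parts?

The parts sum to 10, and the condition 'there are exactly 4 summands' is violated.

No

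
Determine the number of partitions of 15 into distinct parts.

A partial list (first 12 by largest part):
15
14+1
13+2
12+3
12+2+1
11+4
11+3+1
10+5
10+4+1
10+3+2
9+6
9+5+1
…and 15 more, for 27 total.

27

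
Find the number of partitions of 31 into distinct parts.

340

Counting exhaustively, 340 partitions satisfy the conditions.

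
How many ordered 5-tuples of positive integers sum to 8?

35

A composition of 8 into 5 positive parts is chosen by placing 4 dividers among the 7 gaps between 8 units: C(7,4) = 35.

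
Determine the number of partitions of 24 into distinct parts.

Counting exhaustively, 122 partitions satisfy the conditions.

122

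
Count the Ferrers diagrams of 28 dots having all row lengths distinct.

Direct enumeration gives 222 partitions.

222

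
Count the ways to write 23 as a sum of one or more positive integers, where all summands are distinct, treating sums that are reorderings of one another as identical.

104

A full systematic count gives 104.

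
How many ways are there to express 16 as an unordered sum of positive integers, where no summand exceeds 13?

There are 227 such partitions.

227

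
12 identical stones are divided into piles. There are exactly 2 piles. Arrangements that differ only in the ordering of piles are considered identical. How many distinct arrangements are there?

Enumerating:
1 + 11
2 + 10
3 + 9
4 + 8
5 + 7
6 + 6
That's 6 in total.

6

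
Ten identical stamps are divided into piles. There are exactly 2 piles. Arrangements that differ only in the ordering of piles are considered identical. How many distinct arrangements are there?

5

They are:
9+1
8+2
7+3
6+4
5+5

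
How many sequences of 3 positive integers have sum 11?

A composition of 11 into 3 positive parts is chosen by placing 2 dividers among the 10 gaps between 11 units: C(10,2) = 45.

45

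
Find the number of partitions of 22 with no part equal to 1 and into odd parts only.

13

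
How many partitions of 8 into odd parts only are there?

6

The partitions of 8 that satisfy the conditions:
7 + 1
5 + 3
5 + 1 + 1 + 1
3 + 3 + 1 + 1
3 + 1 + 1 + 1 + 1 + 1
1 + 1 + 1 + 1 + 1 + 1 + 1 + 1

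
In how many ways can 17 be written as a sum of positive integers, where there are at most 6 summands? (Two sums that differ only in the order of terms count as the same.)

A full systematic count gives 163.

163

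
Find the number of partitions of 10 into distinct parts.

10

Enumerating:
10
9, 1
8, 2
7, 3
7, 2, 1
6, 4
6, 3, 1
5, 4, 1
5, 3, 2
4, 3, 2, 1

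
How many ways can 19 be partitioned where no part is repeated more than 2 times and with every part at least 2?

There are too many to list fully; the first 12 (by largest part) are:
19
2, 17
3, 16
4, 15
2, 2, 15
5, 14
2, 3, 14
6, 13
2, 4, 13
3, 3, 13
7, 12
2, 5, 12
…and 53 more, for 65 total.

65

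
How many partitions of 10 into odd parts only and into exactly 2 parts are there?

Enumerating:
9, 1
7, 3
5, 5
That's 3 in total.

3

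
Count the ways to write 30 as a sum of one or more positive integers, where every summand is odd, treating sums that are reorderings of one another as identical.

296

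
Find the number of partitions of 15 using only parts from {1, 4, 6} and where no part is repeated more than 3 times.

They are:
6+6+1+1+1
6+4+4+1
4+4+4+1+1+1

3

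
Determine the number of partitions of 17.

297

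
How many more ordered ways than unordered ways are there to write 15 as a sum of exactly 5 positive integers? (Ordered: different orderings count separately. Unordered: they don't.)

971

Ordered (compositions into 5 parts): C(14,4) = 1001.
Unordered (partitions into 5 parts): 30.
Difference: 1001 − 30 = 971.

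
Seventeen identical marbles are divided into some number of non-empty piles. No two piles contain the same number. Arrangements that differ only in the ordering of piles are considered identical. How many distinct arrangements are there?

There are too many to list fully; the first 12 (by largest part) are:
17
16 + 1
15 + 2
14 + 3
14 + 2 + 1
13 + 4
13 + 3 + 1
12 + 5
12 + 4 + 1
12 + 3 + 2
11 + 6
11 + 5 + 1
…and 26 more, for 38 total.

38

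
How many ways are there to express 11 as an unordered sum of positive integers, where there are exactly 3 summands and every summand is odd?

4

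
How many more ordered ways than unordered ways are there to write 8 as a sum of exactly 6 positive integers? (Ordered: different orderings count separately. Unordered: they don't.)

19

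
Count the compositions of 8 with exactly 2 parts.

7

By stars and bars with positive parts, the count is C(7,1) = 7.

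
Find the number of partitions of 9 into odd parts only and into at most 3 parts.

4

Listing the qualifying partitions of 9:
9
7+1+1
5+3+1
3+3+3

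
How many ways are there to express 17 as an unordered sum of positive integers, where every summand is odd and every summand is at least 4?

2

The partitions of 17 that satisfy the conditions:
17
7+5+5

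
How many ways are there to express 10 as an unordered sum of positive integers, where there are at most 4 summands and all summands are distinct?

10

The partitions of 10 that satisfy the conditions:
10
9, 1
8, 2
7, 3
7, 2, 1
6, 4
6, 3, 1
5, 4, 1
5, 3, 2
4, 3, 2, 1
Counting gives 10.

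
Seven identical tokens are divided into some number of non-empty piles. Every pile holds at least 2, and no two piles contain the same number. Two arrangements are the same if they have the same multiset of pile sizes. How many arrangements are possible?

Enumerating:
7
5+2
4+3

3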